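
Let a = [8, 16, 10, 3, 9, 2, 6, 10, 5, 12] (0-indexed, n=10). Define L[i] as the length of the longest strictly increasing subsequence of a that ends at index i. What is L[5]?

1

   i    0    1    2    3    4    5    6    7    8    9
a[i]    8   16   10    3    9    2    6   10    5   12
L[i]    1    2    2    1    2    1    2    3    2    4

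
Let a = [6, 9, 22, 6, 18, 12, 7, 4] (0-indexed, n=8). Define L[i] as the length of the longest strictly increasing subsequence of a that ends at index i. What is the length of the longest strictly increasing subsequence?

   i    0    1    2    3    4    5    6    7
a[i]    6    9   22    6   18   12    7    4
L[i]    1    2    3    1    3    3    2    1

3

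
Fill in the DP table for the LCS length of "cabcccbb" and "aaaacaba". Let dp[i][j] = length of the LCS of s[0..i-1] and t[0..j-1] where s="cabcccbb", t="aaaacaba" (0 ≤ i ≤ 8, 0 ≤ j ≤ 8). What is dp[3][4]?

1

   ''  a  a  a  a  c  a  b  a
''  0  0  0  0  0  0  0  0  0
 c  0  0  0  0  0  1  1  1  1
 a  0  1  1  1  1  1  2  2  2
 b  0  1  1  1  1  1  2  3  3
 c  0  1  1  1  1  2  2  3  3
 c  0  1  1  1  1  2  2  3  3
 c  0  1  1  1  1  2  2  3  3
 b  0  1  1  1  1  2  2  3  3
 b  0  1  1  1  1  2  2  3  3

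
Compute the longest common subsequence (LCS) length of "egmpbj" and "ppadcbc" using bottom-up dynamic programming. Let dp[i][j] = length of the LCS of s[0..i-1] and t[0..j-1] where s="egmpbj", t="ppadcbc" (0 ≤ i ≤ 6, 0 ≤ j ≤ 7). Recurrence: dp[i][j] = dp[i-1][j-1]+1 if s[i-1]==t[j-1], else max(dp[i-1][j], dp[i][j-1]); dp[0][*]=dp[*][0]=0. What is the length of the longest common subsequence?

   ''  p  p  a  d  c  b  c
''  0  0  0  0  0  0  0  0
 e  0  0  0  0  0  0  0  0
 g  0  0  0  0  0  0  0  0
 m  0  0  0  0  0  0  0  0
 p  0  1  1  1  1  1  1  1
 b  0  1  1  1  1  1  2  2
 j  0  1  1  1  1  1  2  2

2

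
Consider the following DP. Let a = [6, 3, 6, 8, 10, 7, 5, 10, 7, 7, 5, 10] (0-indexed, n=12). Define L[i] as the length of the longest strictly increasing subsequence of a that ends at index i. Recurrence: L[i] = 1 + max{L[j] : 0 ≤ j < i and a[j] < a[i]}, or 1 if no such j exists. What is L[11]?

   i    0    1    2    3    4    5    6    7    8    9   10   11
a[i]    6    3    6    8   10    7    5   10    7    7    5   10
L[i]    1    1    2    3    4    3    2    4    3    3    2    4

4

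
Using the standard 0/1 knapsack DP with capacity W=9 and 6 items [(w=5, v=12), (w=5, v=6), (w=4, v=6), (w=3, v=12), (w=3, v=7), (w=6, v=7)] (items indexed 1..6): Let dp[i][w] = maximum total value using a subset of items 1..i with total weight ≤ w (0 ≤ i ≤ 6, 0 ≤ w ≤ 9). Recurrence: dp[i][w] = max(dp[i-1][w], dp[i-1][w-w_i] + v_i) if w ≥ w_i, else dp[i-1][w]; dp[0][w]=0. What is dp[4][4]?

12

i\w   0   1   2   3   4   5   6   7   8   9
  0   0   0   0   0   0   0   0   0   0   0
  1   0   0   0   0   0  12  12  12  12  12
  2   0   0   0   0   0  12  12  12  12  12
  3   0   0   0   0   6  12  12  12  12  18
  4   0   0   0  12  12  12  12  18  24  24
  5   0   0   0  12  12  12  19  19  24  24
  6   0   0   0  12  12  12  19  19  24  24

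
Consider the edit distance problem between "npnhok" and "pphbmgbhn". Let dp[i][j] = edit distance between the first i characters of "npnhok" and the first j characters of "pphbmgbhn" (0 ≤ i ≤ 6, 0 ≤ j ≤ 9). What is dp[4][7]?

   ''  p  p  h  b  m  g  b  h  n
''  0  1  2  3  4  5  6  7  8  9
 n  1  1  2  3  4  5  6  7  8  8
 p  2  1  1  2  3  4  5  6  7  8
 n  3  2  2  2  3  4  5  6  7  7
 h  4  3  3  2  3  4  5  6  6  7
 o  5  4  4  3  3  4  5  6  7  7
 k  6  5  5  4  4  4  5  6  7  8

6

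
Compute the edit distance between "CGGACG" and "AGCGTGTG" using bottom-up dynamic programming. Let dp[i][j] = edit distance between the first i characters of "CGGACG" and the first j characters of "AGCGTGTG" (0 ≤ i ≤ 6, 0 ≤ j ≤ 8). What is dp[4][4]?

3

   ''  A  G  C  G  T  G  T  G
''  0  1  2  3  4  5  6  7  8
 C  1  1  2  2  3  4  5  6  7
 G  2  2  1  2  2  3  4  5  6
 G  3  3  2  2  2  3  3  4  5
 A  4  3  3  3  3  3  4  4  5
 C  5  4  4  3  4  4  4  5  5
 G  6  5  4  4  3  4  4  5  5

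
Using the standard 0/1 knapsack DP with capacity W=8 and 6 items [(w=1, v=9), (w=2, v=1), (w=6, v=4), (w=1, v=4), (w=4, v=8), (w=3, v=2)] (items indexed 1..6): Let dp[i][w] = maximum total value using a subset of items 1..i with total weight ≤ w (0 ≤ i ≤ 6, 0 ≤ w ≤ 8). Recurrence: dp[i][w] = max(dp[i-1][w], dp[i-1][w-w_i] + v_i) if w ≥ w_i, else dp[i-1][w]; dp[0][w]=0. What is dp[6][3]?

i\w   0   1   2   3   4   5   6   7   8
  0   0   0   0   0   0   0   0   0   0
  1   0   9   9   9   9   9   9   9   9
  2   0   9   9  10  10  10  10  10  10
  3   0   9   9  10  10  10  10  13  13
  4   0   9  13  13  14  14  14  14  17
  5   0   9  13  13  14  17  21  21  22
  6   0   9  13  13  14  17  21  21  22

13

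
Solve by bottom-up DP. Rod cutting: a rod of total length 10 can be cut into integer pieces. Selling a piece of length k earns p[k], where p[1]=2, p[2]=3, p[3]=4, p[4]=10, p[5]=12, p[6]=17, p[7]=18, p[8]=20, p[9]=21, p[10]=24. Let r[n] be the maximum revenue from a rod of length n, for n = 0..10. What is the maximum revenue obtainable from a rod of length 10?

   n    0    1    2    3    4    5    6    7    8    9   10
r[n]    0    2    4    6   10   12   17   19   21   23   27

27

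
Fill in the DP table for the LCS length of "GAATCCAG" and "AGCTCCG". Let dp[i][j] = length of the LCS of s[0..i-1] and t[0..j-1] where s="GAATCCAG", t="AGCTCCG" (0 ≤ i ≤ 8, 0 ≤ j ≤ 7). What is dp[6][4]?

   ''  A  G  C  T  C  C  G
''  0  0  0  0  0  0  0  0
 G  0  0  1  1  1  1  1  1
 A  0  1  1  1  1  1  1  1
 A  0  1  1  1  1  1  1  1
 T  0  1  1  1  2  2  2  2
 C  0  1  1  2  2  3  3  3
 C  0  1  1  2  2  3  4  4
 A  0  1  1  2  2  3  4  4
 G  0  1  2  2  2  3  4  5

2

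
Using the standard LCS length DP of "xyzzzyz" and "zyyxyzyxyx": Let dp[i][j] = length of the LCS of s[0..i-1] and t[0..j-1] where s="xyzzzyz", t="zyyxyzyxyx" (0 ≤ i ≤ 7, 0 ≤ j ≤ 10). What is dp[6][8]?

   ''  z  y  y  x  y  z  y  x  y  x
''  0  0  0  0  0  0  0  0  0  0  0
 x  0  0  0  0  1  1  1  1  1  1  1
 y  0  0  1  1  1  2  2  2  2  2  2
 z  0  1  1  1  1  2  3  3  3  3  3
 z  0  1  1  1  1  2  3  3  3  3  3
 z  0  1  1  1  1  2  3  3  3  3  3
 y  0  1  2  2  2  2  3  4  4  4  4
 z  0  1  2  2  2  2  3  4  4  4  4

4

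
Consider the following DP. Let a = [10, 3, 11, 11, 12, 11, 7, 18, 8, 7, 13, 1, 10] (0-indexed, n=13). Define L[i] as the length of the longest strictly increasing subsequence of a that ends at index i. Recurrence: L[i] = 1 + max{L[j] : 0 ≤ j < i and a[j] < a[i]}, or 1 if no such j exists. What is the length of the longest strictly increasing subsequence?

   i    0    1    2    3    4    5    6    7    8    9   10   11   12
a[i]   10    3   11   11   12   11    7   18    8    7   13    1   10
L[i]    1    1    2    2    3    2    2    4    3    2    4    1    4

4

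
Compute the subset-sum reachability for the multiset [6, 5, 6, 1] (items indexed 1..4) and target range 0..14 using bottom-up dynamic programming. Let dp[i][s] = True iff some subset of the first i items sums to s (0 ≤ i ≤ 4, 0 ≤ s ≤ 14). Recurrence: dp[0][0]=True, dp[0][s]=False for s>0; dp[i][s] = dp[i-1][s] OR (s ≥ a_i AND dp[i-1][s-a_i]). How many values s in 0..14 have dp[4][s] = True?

i\s   0   1   2   3   4   5   6   7   8   9  10  11  12  13  14
  0   T   F   F   F   F   F   F   F   F   F   F   F   F   F   F
  1   T   F   F   F   F   F   T   F   F   F   F   F   F   F   F
  2   T   F   F   F   F   T   T   F   F   F   F   T   F   F   F
  3   T   F   F   F   F   T   T   F   F   F   F   T   T   F   F
  4   T   T   F   F   F   T   T   T   F   F   F   T   T   T   F

8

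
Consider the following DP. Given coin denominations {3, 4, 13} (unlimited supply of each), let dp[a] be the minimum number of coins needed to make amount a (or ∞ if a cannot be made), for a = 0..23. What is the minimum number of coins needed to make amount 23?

4

 a  0  1  2  3  4  5  6  7  8  9 10 11 12 13 14 15 16 17 18 19 20 21 22 23
dp  0  -  -  1  1  -  2  2  2  3  3  3  3  1  4  4  2  2  5  3  3  3  4  4
(- denotes ∞ / unreachable)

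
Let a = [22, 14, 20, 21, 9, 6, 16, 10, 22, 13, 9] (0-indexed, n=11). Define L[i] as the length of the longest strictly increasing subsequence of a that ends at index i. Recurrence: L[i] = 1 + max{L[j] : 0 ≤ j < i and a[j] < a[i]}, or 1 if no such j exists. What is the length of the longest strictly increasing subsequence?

   i    0    1    2    3    4    5    6    7    8    9   10
a[i]   22   14   20   21    9    6   16   10   22   13    9
L[i]    1    1    2    3    1    1    2    2    4    3    2

4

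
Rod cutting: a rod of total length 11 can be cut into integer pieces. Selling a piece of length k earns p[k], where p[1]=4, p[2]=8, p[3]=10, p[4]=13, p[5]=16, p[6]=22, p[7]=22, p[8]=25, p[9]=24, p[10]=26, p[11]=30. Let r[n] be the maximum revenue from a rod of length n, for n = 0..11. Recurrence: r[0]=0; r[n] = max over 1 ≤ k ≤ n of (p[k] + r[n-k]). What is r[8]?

32

   n    0    1    2    3    4    5    6    7    8    9   10   11
r[n]    0    4    8   12   16   20   24   28   32   36   40   44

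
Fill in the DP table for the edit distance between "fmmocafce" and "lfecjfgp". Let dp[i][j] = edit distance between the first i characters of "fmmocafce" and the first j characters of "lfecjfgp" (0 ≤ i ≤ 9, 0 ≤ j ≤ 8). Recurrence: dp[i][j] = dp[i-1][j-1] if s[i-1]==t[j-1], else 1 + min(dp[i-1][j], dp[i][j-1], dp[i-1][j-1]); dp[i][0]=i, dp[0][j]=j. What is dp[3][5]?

   ''  l  f  e  c  j  f  g  p
''  0  1  2  3  4  5  6  7  8
 f  1  1  1  2  3  4  5  6  7
 m  2  2  2  2  3  4  5  6  7
 m  3  3  3  3  3  4  5  6  7
 o  4  4  4  4  4  4  5  6  7
 c  5  5  5  5  4  5  5  6  7
 a  6  6  6  6  5  5  6  6  7
 f  7  7  6  7  6  6  5  6  7
 c  8  8  7  7  7  7  6  6  7
 e  9  9  8  7  8  8  7  7  7

4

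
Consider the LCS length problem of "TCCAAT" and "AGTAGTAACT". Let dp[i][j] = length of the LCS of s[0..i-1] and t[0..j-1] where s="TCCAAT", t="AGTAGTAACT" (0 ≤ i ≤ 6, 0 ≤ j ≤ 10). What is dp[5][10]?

3

   ''  A  G  T  A  G  T  A  A  C  T
''  0  0  0  0  0  0  0  0  0  0  0
 T  0  0  0  1  1  1  1  1  1  1  1
 C  0  0  0  1  1  1  1  1  1  2  2
 C  0  0  0  1  1  1  1  1  1  2  2
 A  0  1  1  1  2  2  2  2  2  2  2
 A  0  1  1  1  2  2  2  3  3  3  3
 T  0  1  1  2  2  2  3  3  3  3  4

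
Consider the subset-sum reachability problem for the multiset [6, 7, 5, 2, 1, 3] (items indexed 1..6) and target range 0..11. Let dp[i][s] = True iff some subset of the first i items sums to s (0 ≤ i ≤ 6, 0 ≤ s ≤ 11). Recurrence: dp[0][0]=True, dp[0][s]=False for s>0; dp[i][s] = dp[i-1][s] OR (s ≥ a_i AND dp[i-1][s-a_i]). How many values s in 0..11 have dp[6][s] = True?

i\s   0   1   2   3   4   5   6   7   8   9  10  11
  0   T   F   F   F   F   F   F   F   F   F   F   F
  1   T   F   F   F   F   F   T   F   F   F   F   F
  2   T   F   F   F   F   F   T   T   F   F   F   F
  3   T   F   F   F   F   T   T   T   F   F   F   T
  4   T   F   T   F   F   T   T   T   T   T   F   T
  5   T   T   T   T   F   T   T   T   T   T   T   T
  6   T   T   T   T   T   T   T   T   T   T   T   T

12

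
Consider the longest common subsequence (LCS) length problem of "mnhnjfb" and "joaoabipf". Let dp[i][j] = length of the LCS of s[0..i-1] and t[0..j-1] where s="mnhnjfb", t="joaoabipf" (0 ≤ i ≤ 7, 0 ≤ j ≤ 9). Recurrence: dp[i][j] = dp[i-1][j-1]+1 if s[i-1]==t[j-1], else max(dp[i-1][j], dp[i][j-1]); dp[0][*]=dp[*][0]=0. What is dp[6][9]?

2

   ''  j  o  a  o  a  b  i  p  f
''  0  0  0  0  0  0  0  0  0  0
 m  0  0  0  0  0  0  0  0  0  0
 n  0  0  0  0  0  0  0  0  0  0
 h  0  0  0  0  0  0  0  0  0  0
 n  0  0  0  0  0  0  0  0  0  0
 j  0  1  1  1  1  1  1  1  1  1
 f  0  1  1  1  1  1  1  1  1  2
 b  0  1  1  1  1  1  2  2  2  2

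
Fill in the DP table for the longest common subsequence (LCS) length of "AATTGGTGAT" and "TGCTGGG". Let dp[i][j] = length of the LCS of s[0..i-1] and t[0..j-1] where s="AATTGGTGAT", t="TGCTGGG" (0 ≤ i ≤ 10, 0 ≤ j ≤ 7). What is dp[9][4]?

   ''  T  G  C  T  G  G  G
''  0  0  0  0  0  0  0  0
 A  0  0  0  0  0  0  0  0
 A  0  0  0  0  0  0  0  0
 T  0  1  1  1  1  1  1  1
 T  0  1  1  1  2  2  2  2
 G  0  1  2  2  2  3  3  3
 G  0  1  2  2  2  3  4  4
 T  0  1  2  2  3  3  4  4
 G  0  1  2  2  3  4  4  5
 A  0  1  2  2  3  4  4  5
 T  0  1  2  2  3  4  4  5

3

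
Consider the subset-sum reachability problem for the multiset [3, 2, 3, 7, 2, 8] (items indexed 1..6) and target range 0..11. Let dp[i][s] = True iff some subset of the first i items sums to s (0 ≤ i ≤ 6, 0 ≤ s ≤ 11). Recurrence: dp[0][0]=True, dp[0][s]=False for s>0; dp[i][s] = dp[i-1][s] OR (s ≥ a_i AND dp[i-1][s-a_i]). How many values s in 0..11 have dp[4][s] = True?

9

i\s   0   1   2   3   4   5   6   7   8   9  10  11
  0   T   F   F   F   F   F   F   F   F   F   F   F
  1   T   F   F   T   F   F   F   F   F   F   F   F
  2   T   F   T   T   F   T   F   F   F   F   F   F
  3   T   F   T   T   F   T   T   F   T   F   F   F
  4   T   F   T   T   F   T   T   T   T   T   T   F
  5   T   F   T   T   T   T   T   T   T   T   T   T
  6   T   F   T   T   T   T   T   T   T   T   T   T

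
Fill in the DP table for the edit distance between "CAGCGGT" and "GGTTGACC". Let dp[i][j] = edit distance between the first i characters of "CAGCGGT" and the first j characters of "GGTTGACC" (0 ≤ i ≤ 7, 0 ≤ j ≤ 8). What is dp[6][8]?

   ''  G  G  T  T  G  A  C  C
''  0  1  2  3  4  5  6  7  8
 C  1  1  2  3  4  5  6  6  7
 A  2  2  2  3  4  5  5  6  7
 G  3  2  2  3  4  4  5  6  7
 C  4  3  3  3  4  5  5  5  6
 G  5  4  3  4  4  4  5  6  6
 G  6  5  4  4  5  4  5  6  7
 T  7  6  5  4  4  5  5  6  7

7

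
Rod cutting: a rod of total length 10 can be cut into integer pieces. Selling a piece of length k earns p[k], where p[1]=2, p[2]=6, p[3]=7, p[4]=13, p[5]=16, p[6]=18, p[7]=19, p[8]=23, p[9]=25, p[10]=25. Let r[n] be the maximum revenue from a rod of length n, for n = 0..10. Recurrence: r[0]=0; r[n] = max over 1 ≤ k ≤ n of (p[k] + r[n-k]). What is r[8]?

   n    0    1    2    3    4    5    6    7    8    9   10
r[n]    0    2    6    8   13   16   19   22   26   29   32

26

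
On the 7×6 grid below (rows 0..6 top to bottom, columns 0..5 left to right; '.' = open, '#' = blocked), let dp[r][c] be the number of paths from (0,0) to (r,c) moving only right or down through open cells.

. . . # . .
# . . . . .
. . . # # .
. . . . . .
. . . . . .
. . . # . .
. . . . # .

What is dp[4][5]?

19

r\c   0   1   2   3   4   5
  0   1   1   1   0   0   0
  1   0   1   2   2   2   2
  2   0   1   3   0   0   2
  3   0   1   4   4   4   6
  4   0   1   5   9  13  19
  5   0   1   6   0  13  32
  6   0   1   7   7   0  32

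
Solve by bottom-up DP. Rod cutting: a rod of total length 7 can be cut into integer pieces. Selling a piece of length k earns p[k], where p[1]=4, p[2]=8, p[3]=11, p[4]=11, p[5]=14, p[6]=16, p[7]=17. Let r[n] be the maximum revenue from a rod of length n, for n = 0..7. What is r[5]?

20

   n    0    1    2    3    4    5    6    7
r[n]    0    4    8   12   16   20   24   28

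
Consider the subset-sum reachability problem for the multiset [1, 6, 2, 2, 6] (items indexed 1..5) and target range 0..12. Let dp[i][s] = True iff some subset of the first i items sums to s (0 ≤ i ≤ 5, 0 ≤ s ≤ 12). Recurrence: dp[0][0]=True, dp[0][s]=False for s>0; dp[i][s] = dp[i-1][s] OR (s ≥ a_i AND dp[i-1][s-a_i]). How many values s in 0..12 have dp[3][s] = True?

8

i\s   0   1   2   3   4   5   6   7   8   9  10  11  12
  0   T   F   F   F   F   F   F   F   F   F   F   F   F
  1   T   T   F   F   F   F   F   F   F   F   F   F   F
  2   T   T   F   F   F   F   T   T   F   F   F   F   F
  3   T   T   T   T   F   F   T   T   T   T   F   F   F
  4   T   T   T   T   T   T   T   T   T   T   T   T   F
  5   T   T   T   T   T   T   T   T   T   T   T   T   T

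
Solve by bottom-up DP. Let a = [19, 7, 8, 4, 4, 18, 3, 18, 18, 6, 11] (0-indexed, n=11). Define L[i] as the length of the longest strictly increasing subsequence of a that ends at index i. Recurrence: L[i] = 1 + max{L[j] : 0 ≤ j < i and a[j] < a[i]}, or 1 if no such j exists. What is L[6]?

1

   i    0    1    2    3    4    5    6    7    8    9   10
a[i]   19    7    8    4    4   18    3   18   18    6   11
L[i]    1    1    2    1    1    3    1    3    3    2    3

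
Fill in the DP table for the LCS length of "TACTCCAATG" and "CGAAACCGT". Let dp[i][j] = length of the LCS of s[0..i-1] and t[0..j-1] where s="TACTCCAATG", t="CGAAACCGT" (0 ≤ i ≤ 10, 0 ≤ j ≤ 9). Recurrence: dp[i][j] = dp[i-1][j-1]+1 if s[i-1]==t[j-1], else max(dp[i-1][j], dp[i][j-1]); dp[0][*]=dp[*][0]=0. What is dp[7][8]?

   ''  C  G  A  A  A  C  C  G  T
''  0  0  0  0  0  0  0  0  0  0
 T  0  0  0  0  0  0  0  0  0  1
 A  0  0  0  1  1  1  1  1  1  1
 C  0  1  1  1  1  1  2  2  2  2
 T  0  1  1  1  1  1  2  2  2  3
 C  0  1  1  1  1  1  2  3  3  3
 C  0  1  1  1  1  1  2  3  3  3
 A  0  1  1  2  2  2  2  3  3  3
 A  0  1  1  2  3  3  3  3  3  3
 T  0  1  1  2  3  3  3  3  3  4
 G  0  1  2  2  3  3  3  3  4  4

3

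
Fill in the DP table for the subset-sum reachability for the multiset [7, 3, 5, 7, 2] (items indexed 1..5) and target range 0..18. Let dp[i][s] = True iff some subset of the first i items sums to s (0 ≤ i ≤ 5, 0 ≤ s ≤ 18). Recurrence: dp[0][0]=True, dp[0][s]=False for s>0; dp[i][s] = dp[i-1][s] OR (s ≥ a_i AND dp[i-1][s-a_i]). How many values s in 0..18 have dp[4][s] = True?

10

i\s   0   1   2   3   4   5   6   7   8   9  10  11  12  13  14  15  16  17  18
  0   T   F   F   F   F   F   F   F   F   F   F   F   F   F   F   F   F   F   F
  1   T   F   F   F   F   F   F   T   F   F   F   F   F   F   F   F   F   F   F
  2   T   F   F   T   F   F   F   T   F   F   T   F   F   F   F   F   F   F   F
  3   T   F   F   T   F   T   F   T   T   F   T   F   T   F   F   T   F   F   F
  4   T   F   F   T   F   T   F   T   T   F   T   F   T   F   T   T   F   T   F
  5   T   F   T   T   F   T   F   T   T   T   T   F   T   F   T   T   T   T   F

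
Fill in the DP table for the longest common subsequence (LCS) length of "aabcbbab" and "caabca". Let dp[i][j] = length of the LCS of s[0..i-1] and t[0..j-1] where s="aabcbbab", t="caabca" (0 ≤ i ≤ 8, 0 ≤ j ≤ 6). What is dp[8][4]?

3

   ''  c  a  a  b  c  a
''  0  0  0  0  0  0  0
 a  0  0  1  1  1  1  1
 a  0  0  1  2  2  2  2
 b  0  0  1  2  3  3  3
 c  0  1  1  2  3  4  4
 b  0  1  1  2  3  4  4
 b  0  1  1  2  3  4  4
 a  0  1  2  2  3  4  5
 b  0  1  2  2  3  4  5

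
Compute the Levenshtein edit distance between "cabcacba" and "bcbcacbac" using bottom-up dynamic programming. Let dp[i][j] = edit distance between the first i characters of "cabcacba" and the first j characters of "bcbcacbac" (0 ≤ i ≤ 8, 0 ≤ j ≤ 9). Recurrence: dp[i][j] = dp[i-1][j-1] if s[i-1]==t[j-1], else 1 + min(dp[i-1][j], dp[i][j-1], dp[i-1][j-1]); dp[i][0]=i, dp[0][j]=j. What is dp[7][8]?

   ''  b  c  b  c  a  c  b  a  c
''  0  1  2  3  4  5  6  7  8  9
 c  1  1  1  2  3  4  5  6  7  8
 a  2  2  2  2  3  3  4  5  6  7
 b  3  2  3  2  3  4  4  4  5  6
 c  4  3  2  3  2  3  4  5  5  5
 a  5  4  3  3  3  2  3  4  5  6
 c  6  5  4  4  3  3  2  3  4  5
 b  7  6  5  4  4  4  3  2  3  4
 a  8  7  6  5  5  4  4  3  2  3

3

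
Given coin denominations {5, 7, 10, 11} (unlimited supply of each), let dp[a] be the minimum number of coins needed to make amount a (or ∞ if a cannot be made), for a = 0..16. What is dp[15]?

 a  0  1  2  3  4  5  6  7  8  9 10 11 12 13 14 15 16
dp  0  -  -  -  -  1  -  1  -  -  1  1  2  -  2  2  2
(- denotes ∞ / unreachable)

2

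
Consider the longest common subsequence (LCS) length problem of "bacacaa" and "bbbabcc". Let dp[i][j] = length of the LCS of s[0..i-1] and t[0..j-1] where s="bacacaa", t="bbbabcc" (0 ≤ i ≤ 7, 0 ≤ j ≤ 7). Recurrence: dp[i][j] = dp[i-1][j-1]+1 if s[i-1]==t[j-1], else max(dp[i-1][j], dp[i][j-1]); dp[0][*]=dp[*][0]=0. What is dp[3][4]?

2

   ''  b  b  b  a  b  c  c
''  0  0  0  0  0  0  0  0
 b  0  1  1  1  1  1  1  1
 a  0  1  1  1  2  2  2  2
 c  0  1  1  1  2  2  3  3
 a  0  1  1  1  2  2  3  3
 c  0  1  1  1  2  2  3  4
 a  0  1  1  1  2  2  3  4
 a  0  1  1  1  2  2  3  4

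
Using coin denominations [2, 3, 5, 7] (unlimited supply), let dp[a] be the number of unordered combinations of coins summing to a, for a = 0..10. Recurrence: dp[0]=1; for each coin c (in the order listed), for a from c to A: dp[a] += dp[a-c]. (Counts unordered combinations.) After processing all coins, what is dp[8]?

3

after  coin     0     1     2     3     4     5     6     7     8     9    10
          2     1     0     1     0     1     0     1     0     1     0     1
          3     1     0     1     1     1     1     2     1     2     2     2
          5     1     0     1     1     1     2     2     2     3     3     4
          7     1     0     1     1     1     2     2     3     3     4     5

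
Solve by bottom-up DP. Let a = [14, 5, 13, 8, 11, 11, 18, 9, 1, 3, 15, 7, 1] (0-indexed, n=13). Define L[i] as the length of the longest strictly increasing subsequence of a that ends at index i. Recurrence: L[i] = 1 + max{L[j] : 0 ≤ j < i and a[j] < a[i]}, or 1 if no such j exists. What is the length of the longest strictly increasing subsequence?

   i    0    1    2    3    4    5    6    7    8    9   10   11   12
a[i]   14    5   13    8   11   11   18    9    1    3   15    7    1
L[i]    1    1    2    2    3    3    4    3    1    2    4    3    1

4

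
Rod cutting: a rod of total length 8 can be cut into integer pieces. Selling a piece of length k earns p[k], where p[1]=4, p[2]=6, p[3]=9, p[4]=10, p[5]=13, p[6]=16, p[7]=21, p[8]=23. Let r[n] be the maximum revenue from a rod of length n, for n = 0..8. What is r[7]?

28

   n    0    1    2    3    4    5    6    7    8
r[n]    0    4    8   12   16   20   24   28   32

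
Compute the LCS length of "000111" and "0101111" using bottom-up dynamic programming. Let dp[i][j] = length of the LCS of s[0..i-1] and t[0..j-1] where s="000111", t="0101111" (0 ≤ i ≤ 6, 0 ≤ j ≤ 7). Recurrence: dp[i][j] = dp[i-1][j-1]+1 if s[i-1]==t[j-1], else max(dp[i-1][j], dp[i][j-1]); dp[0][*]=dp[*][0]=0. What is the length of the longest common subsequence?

5

   ''  0  1  0  1  1  1  1
''  0  0  0  0  0  0  0  0
 0  0  1  1  1  1  1  1  1
 0  0  1  1  2  2  2  2  2
 0  0  1  1  2  2  2  2  2
 1  0  1  2  2  3  3  3  3
 1  0  1  2  2  3  4  4  4
 1  0  1  2  2  3  4  5  5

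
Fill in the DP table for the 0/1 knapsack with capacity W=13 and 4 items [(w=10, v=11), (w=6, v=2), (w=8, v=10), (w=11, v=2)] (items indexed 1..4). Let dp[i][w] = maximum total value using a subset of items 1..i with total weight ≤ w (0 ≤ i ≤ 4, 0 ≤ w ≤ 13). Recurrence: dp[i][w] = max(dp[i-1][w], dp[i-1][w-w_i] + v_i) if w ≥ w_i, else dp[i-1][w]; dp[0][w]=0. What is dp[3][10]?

11

i\w   0   1   2   3   4   5   6   7   8   9  10  11  12  13
  0   0   0   0   0   0   0   0   0   0   0   0   0   0   0
  1   0   0   0   0   0   0   0   0   0   0  11  11  11  11
  2   0   0   0   0   0   0   2   2   2   2  11  11  11  11
  3   0   0   0   0   0   0   2   2  10  10  11  11  11  11
  4   0   0   0   0   0   0   2   2  10  10  11  11  11  11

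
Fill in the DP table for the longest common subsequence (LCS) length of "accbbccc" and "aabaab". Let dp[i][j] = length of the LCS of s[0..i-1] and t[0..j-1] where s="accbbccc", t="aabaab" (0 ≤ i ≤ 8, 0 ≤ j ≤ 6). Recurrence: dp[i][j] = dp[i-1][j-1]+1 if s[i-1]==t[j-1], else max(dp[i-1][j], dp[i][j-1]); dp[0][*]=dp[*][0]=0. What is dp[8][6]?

3

   ''  a  a  b  a  a  b
''  0  0  0  0  0  0  0
 a  0  1  1  1  1  1  1
 c  0  1  1  1  1  1  1
 c  0  1  1  1  1  1  1
 b  0  1  1  2  2  2  2
 b  0  1  1  2  2  2  3
 c  0  1  1  2  2  2  3
 c  0  1  1  2  2  2  3
 c  0  1  1  2  2  2  3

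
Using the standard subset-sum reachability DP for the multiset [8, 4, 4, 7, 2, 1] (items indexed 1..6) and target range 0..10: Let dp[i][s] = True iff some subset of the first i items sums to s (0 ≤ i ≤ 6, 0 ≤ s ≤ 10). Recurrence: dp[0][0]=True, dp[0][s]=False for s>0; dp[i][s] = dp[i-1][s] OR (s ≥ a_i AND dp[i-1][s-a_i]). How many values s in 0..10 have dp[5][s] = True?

8

i\s   0   1   2   3   4   5   6   7   8   9  10
  0   T   F   F   F   F   F   F   F   F   F   F
  1   T   F   F   F   F   F   F   F   T   F   F
  2   T   F   F   F   T   F   F   F   T   F   F
  3   T   F   F   F   T   F   F   F   T   F   F
  4   T   F   F   F   T   F   F   T   T   F   F
  5   T   F   T   F   T   F   T   T   T   T   T
  6   T   T   T   T   T   T   T   T   T   T   T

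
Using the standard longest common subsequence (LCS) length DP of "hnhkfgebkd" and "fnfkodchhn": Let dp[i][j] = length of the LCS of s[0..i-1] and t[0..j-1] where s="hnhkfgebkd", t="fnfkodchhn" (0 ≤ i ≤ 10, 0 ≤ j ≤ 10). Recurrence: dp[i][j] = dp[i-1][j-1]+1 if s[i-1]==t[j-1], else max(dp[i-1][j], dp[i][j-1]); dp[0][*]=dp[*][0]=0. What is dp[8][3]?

2

   ''  f  n  f  k  o  d  c  h  h  n
''  0  0  0  0  0  0  0  0  0  0  0
 h  0  0  0  0  0  0  0  0  1  1  1
 n  0  0  1  1  1  1  1  1  1  1  2
 h  0  0  1  1  1  1  1  1  2  2  2
 k  0  0  1  1  2  2  2  2  2  2  2
 f  0  1  1  2  2  2  2  2  2  2  2
 g  0  1  1  2  2  2  2  2  2  2  2
 e  0  1  1  2  2  2  2  2  2  2  2
 b  0  1  1  2  2  2  2  2  2  2  2
 k  0  1  1  2  3  3  3  3  3  3  3
 d  0  1  1  2  3  3  4  4  4  4  4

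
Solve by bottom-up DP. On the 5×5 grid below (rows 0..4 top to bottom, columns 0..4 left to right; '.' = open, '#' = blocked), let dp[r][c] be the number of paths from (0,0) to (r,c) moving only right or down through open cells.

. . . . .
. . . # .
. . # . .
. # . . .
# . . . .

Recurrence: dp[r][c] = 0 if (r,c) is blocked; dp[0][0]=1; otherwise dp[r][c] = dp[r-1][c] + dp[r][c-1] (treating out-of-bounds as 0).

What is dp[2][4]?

1

r\c   0   1   2   3   4
  0   1   1   1   1   1
  1   1   2   3   0   1
  2   1   3   0   0   1
  3   1   0   0   0   1
  4   0   0   0   0   1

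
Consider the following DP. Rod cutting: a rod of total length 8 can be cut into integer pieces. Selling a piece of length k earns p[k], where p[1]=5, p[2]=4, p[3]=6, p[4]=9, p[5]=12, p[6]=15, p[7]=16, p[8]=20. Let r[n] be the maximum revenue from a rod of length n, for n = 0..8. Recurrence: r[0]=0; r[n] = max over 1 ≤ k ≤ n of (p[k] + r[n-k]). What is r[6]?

30

   n    0    1    2    3    4    5    6    7    8
r[n]    0    5   10   15   20   25   30   35   40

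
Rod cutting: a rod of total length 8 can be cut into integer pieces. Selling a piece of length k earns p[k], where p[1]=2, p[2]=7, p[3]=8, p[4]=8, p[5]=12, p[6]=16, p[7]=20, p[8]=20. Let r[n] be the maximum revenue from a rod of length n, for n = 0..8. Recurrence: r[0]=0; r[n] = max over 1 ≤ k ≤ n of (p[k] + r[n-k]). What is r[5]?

16

   n    0    1    2    3    4    5    6    7    8
r[n]    0    2    7    9   14   16   21   23   28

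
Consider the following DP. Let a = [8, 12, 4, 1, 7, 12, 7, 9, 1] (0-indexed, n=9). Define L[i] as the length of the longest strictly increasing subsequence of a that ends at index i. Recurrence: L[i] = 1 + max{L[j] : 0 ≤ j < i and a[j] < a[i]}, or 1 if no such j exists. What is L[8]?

1

   i    0    1    2    3    4    5    6    7    8
a[i]    8   12    4    1    7   12    7    9    1
L[i]    1    2    1    1    2    3    2    3    1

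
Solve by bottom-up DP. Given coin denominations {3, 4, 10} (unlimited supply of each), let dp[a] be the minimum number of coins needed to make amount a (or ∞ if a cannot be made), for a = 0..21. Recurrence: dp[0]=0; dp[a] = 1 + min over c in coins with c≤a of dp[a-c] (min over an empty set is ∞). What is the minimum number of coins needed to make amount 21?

4

 a  0  1  2  3  4  5  6  7  8  9 10 11 12 13 14 15 16 17 18 19 20 21
dp  0  -  -  1  1  -  2  2  2  3  1  3  3  2  2  4  3  3  3  4  2  4
(- denotes ∞ / unreachable)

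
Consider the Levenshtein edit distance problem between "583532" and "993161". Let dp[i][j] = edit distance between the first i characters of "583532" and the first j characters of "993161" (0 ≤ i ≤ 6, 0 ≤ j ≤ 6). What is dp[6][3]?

5

   ''  9  9  3  1  6  1
''  0  1  2  3  4  5  6
 5  1  1  2  3  4  5  6
 8  2  2  2  3  4  5  6
 3  3  3  3  2  3  4  5
 5  4  4  4  3  3  4  5
 3  5  5  5  4  4  4  5
 2  6  6  6  5  5  5  5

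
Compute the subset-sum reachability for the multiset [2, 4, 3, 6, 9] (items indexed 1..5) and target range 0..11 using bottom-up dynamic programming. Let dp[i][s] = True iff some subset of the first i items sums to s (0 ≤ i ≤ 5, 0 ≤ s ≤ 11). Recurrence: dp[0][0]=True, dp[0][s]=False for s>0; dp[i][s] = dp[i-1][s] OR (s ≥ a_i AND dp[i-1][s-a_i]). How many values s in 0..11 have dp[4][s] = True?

i\s   0   1   2   3   4   5   6   7   8   9  10  11
  0   T   F   F   F   F   F   F   F   F   F   F   F
  1   T   F   T   F   F   F   F   F   F   F   F   F
  2   T   F   T   F   T   F   T   F   F   F   F   F
  3   T   F   T   T   T   T   T   T   F   T   F   F
  4   T   F   T   T   T   T   T   T   T   T   T   T
  5   T   F   T   T   T   T   T   T   T   T   T   T

11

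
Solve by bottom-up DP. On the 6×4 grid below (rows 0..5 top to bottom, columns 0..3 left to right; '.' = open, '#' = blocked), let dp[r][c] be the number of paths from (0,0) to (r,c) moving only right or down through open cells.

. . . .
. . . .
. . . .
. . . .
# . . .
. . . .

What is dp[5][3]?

52

r\c   0   1   2   3
  0   1   1   1   1
  1   1   2   3   4
  2   1   3   6  10
  3   1   4  10  20
  4   0   4  14  34
  5   0   4  18  52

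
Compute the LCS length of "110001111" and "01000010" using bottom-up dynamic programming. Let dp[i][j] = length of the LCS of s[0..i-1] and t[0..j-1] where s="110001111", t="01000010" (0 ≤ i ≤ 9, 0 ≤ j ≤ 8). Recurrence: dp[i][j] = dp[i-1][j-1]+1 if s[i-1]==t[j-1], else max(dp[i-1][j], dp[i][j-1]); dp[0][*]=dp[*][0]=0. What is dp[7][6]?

   ''  0  1  0  0  0  0  1  0
''  0  0  0  0  0  0  0  0  0
 1  0  0  1  1  1  1  1  1  1
 1  0  0  1  1  1  1  1  2  2
 0  0  1  1  2  2  2  2  2  3
 0  0  1  1  2  3  3  3  3  3
 0  0  1  1  2  3  4  4  4  4
 1  0  1  2  2  3  4  4  5  5
 1  0  1  2  2  3  4  4  5  5
 1  0  1  2  2  3  4  4  5  5
 1  0  1  2  2  3  4  4  5  5

4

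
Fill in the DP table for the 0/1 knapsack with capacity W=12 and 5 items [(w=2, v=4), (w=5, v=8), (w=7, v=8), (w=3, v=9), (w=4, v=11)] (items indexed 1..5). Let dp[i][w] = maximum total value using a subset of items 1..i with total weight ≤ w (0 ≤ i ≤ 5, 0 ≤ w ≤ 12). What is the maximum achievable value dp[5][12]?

i\w   0   1   2   3   4   5   6   7   8   9  10  11  12
  0   0   0   0   0   0   0   0   0   0   0   0   0   0
  1   0   0   4   4   4   4   4   4   4   4   4   4   4
  2   0   0   4   4   4   8   8  12  12  12  12  12  12
  3   0   0   4   4   4   8   8  12  12  12  12  12  16
  4   0   0   4   9   9  13  13  13  17  17  21  21  21
  5   0   0   4   9  11  13  15  20  20  24  24  24  28

28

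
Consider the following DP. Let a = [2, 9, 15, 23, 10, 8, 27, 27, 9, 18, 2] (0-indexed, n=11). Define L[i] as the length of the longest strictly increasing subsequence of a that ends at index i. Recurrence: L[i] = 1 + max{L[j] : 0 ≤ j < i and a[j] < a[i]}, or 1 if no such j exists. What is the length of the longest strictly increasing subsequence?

   i    0    1    2    3    4    5    6    7    8    9   10
a[i]    2    9   15   23   10    8   27   27    9   18    2
L[i]    1    2    3    4    3    2    5    5    3    4    1

5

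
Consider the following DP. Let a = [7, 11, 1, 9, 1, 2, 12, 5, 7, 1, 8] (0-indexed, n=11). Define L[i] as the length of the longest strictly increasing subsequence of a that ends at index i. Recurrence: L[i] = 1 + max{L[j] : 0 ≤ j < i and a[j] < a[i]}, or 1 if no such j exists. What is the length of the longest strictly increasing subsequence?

   i    0    1    2    3    4    5    6    7    8    9   10
a[i]    7   11    1    9    1    2   12    5    7    1    8
L[i]    1    2    1    2    1    2    3    3    4    1    5

5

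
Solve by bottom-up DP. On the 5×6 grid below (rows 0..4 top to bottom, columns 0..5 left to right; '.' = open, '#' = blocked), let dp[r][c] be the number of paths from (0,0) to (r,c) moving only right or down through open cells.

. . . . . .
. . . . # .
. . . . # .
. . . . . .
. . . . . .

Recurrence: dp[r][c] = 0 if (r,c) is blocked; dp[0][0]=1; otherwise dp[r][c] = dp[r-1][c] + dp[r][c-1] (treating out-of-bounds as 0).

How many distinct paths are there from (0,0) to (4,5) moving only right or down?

r\c   0   1   2   3   4   5
  0   1   1   1   1   1   1
  1   1   2   3   4   0   1
  2   1   3   6  10   0   1
  3   1   4  10  20  20  21
  4   1   5  15  35  55  76

76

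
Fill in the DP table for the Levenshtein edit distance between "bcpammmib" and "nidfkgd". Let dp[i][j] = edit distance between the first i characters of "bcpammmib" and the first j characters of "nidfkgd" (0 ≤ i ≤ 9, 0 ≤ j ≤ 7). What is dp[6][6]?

   ''  n  i  d  f  k  g  d
''  0  1  2  3  4  5  6  7
 b  1  1  2  3  4  5  6  7
 c  2  2  2  3  4  5  6  7
 p  3  3  3  3  4  5  6  7
 a  4  4  4  4  4  5  6  7
 m  5  5  5  5  5  5  6  7
 m  6  6  6  6  6  6  6  7
 m  7  7  7  7  7  7  7  7
 i  8  8  7  8  8  8  8  8
 b  9  9  8  8  9  9  9  9

6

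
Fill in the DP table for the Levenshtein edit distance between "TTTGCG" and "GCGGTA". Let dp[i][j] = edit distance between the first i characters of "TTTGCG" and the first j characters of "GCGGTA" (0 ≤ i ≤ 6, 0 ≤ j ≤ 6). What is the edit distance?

   ''  G  C  G  G  T  A
''  0  1  2  3  4  5  6
 T  1  1  2  3  4  4  5
 T  2  2  2  3  4  4  5
 T  3  3  3  3  4  4  5
 G  4  3  4  3  3  4  5
 C  5  4  3  4  4  4  5
 G  6  5  4  3  4  5  5

5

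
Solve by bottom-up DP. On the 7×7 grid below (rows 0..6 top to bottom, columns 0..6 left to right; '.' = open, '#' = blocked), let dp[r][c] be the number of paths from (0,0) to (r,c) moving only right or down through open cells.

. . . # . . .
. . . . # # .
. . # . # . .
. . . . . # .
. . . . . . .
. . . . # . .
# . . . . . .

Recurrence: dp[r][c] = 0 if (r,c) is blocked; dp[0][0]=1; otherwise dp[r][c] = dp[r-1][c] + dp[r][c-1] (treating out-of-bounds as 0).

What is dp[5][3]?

r\c   0   1   2   3   4   5   6
  0   1   1   1   0   0   0   0
  1   1   2   3   3   0   0   0
  2   1   3   0   3   0   0   0
  3   1   4   4   7   7   0   0
  4   1   5   9  16  23  23  23
  5   1   6  15  31   0  23  46
  6   0   6  21  52  52  75 121

31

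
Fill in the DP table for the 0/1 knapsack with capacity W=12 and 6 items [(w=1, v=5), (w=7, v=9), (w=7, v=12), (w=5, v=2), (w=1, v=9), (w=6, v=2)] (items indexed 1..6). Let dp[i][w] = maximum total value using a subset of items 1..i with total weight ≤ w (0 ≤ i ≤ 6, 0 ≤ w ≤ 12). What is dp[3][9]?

17

i\w   0   1   2   3   4   5   6   7   8   9  10  11  12
  0   0   0   0   0   0   0   0   0   0   0   0   0   0
  1   0   5   5   5   5   5   5   5   5   5   5   5   5
  2   0   5   5   5   5   5   5   9  14  14  14  14  14
  3   0   5   5   5   5   5   5  12  17  17  17  17  17
  4   0   5   5   5   5   5   7  12  17  17  17  17  17
  5   0   9  14  14  14  14  14  16  21  26  26  26  26
  6   0   9  14  14  14  14  14  16  21  26  26  26  26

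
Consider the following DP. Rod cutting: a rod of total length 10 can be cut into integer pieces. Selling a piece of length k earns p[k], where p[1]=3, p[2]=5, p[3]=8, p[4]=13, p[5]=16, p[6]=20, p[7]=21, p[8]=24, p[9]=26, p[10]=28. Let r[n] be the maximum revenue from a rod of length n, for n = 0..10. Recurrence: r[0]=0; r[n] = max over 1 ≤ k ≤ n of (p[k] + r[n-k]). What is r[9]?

   n    0    1    2    3    4    5    6    7    8    9   10
r[n]    0    3    6    9   13   16   20   23   26   29   33

29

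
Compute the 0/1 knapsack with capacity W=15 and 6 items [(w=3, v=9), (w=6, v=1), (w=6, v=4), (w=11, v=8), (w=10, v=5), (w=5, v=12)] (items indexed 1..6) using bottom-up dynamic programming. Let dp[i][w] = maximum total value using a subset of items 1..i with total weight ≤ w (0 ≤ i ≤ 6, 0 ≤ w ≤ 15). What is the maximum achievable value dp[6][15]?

25

i\w   0   1   2   3   4   5   6   7   8   9  10  11  12  13  14  15
  0   0   0   0   0   0   0   0   0   0   0   0   0   0   0   0   0
  1   0   0   0   9   9   9   9   9   9   9   9   9   9   9   9   9
  2   0   0   0   9   9   9   9   9   9  10  10  10  10  10  10  10
  3   0   0   0   9   9   9   9   9   9  13  13  13  13  13  13  14
  4   0   0   0   9   9   9   9   9   9  13  13  13  13  13  17  17
  5   0   0   0   9   9   9   9   9   9  13  13  13  13  14  17  17
  6   0   0   0   9   9  12  12  12  21  21  21  21  21  21  25  25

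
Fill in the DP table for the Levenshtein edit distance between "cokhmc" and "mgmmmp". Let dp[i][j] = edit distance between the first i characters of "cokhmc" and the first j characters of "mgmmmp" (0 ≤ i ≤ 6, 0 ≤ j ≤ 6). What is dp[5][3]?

4

   ''  m  g  m  m  m  p
''  0  1  2  3  4  5  6
 c  1  1  2  3  4  5  6
 o  2  2  2  3  4  5  6
 k  3  3  3  3  4  5  6
 h  4  4  4  4  4  5  6
 m  5  4  5  4  4  4  5
 c  6  5  5  5  5  5  5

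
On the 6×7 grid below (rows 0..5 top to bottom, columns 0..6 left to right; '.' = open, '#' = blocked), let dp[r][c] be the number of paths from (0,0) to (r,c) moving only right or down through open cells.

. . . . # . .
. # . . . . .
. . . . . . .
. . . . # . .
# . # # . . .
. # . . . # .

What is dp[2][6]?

10

r\c   0   1   2   3   4   5   6
  0   1   1   1   1   0   0   0
  1   1   0   1   2   2   2   2
  2   1   1   2   4   6   8  10
  3   1   2   4   8   0   8  18
  4   0   2   0   0   0   8  26
  5   0   0   0   0   0   0  26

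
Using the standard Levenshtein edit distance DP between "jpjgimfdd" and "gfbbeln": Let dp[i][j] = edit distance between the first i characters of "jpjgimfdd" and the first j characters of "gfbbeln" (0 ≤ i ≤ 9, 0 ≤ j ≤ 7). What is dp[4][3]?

4

   ''  g  f  b  b  e  l  n
''  0  1  2  3  4  5  6  7
 j  1  1  2  3  4  5  6  7
 p  2  2  2  3  4  5  6  7
 j  3  3  3  3  4  5  6  7
 g  4  3  4  4  4  5  6  7
 i  5  4  4  5  5  5  6  7
 m  6  5  5  5  6  6  6  7
 f  7  6  5  6  6  7  7  7
 d  8  7  6  6  7  7  8  8
 d  9  8  7  7  7  8  8  9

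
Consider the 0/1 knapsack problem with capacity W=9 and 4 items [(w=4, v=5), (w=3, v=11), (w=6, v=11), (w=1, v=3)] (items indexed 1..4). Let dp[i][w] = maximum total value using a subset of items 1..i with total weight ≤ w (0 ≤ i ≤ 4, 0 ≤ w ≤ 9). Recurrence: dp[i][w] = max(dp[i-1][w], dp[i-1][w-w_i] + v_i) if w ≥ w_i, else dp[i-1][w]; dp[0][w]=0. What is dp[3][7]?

i\w   0   1   2   3   4   5   6   7   8   9
  0   0   0   0   0   0   0   0   0   0   0
  1   0   0   0   0   5   5   5   5   5   5
  2   0   0   0  11  11  11  11  16  16  16
  3   0   0   0  11  11  11  11  16  16  22
  4   0   3   3  11  14  14  14  16  19  22

16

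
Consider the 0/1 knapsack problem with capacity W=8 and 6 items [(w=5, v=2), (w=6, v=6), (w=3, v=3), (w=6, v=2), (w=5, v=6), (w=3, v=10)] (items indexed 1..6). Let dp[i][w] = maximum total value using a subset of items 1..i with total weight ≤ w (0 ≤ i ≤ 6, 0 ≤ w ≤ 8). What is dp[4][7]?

6

i\w   0   1   2   3   4   5   6   7   8
  0   0   0   0   0   0   0   0   0   0
  1   0   0   0   0   0   2   2   2   2
  2   0   0   0   0   0   2   6   6   6
  3   0   0   0   3   3   3   6   6   6
  4   0   0   0   3   3   3   6   6   6
  5   0   0   0   3   3   6   6   6   9
  6   0   0   0  10  10  10  13  13  16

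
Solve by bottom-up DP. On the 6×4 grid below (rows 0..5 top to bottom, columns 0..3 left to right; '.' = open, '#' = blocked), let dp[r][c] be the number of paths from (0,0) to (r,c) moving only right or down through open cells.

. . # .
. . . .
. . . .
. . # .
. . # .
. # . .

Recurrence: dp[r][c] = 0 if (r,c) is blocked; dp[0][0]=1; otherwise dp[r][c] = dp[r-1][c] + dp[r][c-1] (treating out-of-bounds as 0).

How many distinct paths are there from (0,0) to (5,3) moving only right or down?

r\c   0   1   2   3
  0   1   1   0   0
  1   1   2   2   2
  2   1   3   5   7
  3   1   4   0   7
  4   1   5   0   7
  5   1   0   0   7

7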